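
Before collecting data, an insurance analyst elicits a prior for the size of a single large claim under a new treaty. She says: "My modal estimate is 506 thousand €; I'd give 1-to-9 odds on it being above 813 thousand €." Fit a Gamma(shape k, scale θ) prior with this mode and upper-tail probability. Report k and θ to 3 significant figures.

k ≈ 9.36, θ ≈ 60.5

Gamma(k,θ) with k>1 has mode (k−1)θ, so θ = 506/(k−1).
Need P(X < 813) = 0.9 with θ tied to k this way. Start at k = 2, θ = 506: P(X<813) ≈ 0.477.
Too low — raise k to concentrate. Iterating converges to k ≈ 9.36.
Then θ = 506/(9.36−1) ≈ 60.5.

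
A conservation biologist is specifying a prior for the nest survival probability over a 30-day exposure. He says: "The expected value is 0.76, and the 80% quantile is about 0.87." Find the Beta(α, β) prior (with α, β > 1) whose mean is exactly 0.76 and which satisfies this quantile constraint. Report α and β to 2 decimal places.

With mean 0.76 fixed, write α = 0.76s, β = 0.24s where s = α+β.
Need P(θ < 0.87) = 0.8 under Beta(0.76s, 0.24s). Normal approximation: (q−m)/√(m(1−m)/s) ≈ z_{0.8} = 0.842, so s ≈ 0.76·0.24·(0.842)²/(0.87−0.76)² = 10.7.
At s = 10.7: P(θ<0.87) ≈ 0.795. Adjusting to match 0.8 gives s ≈ 11.03.
So α = 0.76·11.03 ≈ 8.38, β = 0.24·11.03 ≈ 2.65.

α ≈ 8.38, β ≈ 2.65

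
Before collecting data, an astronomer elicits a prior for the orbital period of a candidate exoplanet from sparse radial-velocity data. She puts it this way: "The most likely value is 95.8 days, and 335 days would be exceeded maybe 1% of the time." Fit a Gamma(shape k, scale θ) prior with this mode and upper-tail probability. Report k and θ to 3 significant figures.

k ≈ 3.76, θ ≈ 34.7

Gamma(k,θ) with k>1 has mode (k−1)θ, so θ = 95.8/(k−1).
Need P(X < 335) = 0.99 with θ tied to k this way. Start at k = 2, θ = 95.8: P(X<335) ≈ 0.864.
Too low — raise k to concentrate. Iterating converges to k ≈ 3.76.
Then θ = 95.8/(3.76−1) ≈ 34.7.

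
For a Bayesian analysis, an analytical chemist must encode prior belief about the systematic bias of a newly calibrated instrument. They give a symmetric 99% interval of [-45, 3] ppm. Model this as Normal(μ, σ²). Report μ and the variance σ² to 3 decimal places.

μ = -21.000, σ² = 86.814

A symmetric 99% interval runs μ ± z·σ with z = 2.576.
Half-width = 24, so σ = 24/2.576 = 9.3174 and σ² = 86.814.
μ is the interval midpoint, -21.000.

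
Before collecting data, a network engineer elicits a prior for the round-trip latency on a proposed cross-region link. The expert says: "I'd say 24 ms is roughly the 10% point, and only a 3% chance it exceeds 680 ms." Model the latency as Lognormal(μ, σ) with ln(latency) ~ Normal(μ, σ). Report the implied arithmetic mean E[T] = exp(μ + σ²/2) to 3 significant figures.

If T ~ Lognormal(μ,σ) then ln T ~ Normal(μ,σ), so the p-quantile of ln T is μ + z_p·σ.
ln(24) = 3.178 and ln(680) = 6.522; z_{0.1} = -1.282, z_{0.97} = 1.881.
σ = (6.522 − 3.178)/(1.881 − (-1.282)) = 1.057.
μ = 3.178 − (-1.282)·1.057 = 4.533.
E[T] = exp(μ + σ²/2) = exp(4.533 + 0.5591) = 163 ms.

E[T] ≈ 163 ms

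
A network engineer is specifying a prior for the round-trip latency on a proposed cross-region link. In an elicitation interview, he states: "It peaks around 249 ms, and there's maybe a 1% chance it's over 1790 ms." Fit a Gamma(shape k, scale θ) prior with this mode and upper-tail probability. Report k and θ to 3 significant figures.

Gamma(k,θ) with k>1 has mode (k−1)θ, so θ = 249/(k−1).
Need P(X < 1790) = 0.99 with θ tied to k this way. Start at k = 2, θ = 249: P(X<1790) ≈ 0.994.
Too high — lower k to spread out. Iterating converges to k ≈ 1.9.
Then θ = 249/(1.9−1) ≈ 278.

k ≈ 1.9, θ ≈ 278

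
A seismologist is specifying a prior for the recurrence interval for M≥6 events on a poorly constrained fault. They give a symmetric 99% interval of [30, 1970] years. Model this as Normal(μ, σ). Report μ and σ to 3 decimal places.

μ = 1000.000, σ = 376.578

A symmetric 99% interval runs μ ± z·σ with z = 2.576.
Half-width = 970, so σ = 970/2.576 = 376.578.
μ is the interval midpoint, 1000.000.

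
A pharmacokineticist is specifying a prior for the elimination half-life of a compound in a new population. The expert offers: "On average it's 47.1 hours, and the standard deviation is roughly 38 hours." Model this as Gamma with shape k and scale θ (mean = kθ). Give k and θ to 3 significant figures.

For Gamma(k, scale θ): mean = kθ, variance = kθ², so CV = 1/√k.
CV = SD/mean = 38/47.1 = 0.8068, hence k = 1/CV² = 1.54.
Then θ = mean/k = 47.1/1.54 = 30.7.

k ≈ 1.54, θ ≈ 30.7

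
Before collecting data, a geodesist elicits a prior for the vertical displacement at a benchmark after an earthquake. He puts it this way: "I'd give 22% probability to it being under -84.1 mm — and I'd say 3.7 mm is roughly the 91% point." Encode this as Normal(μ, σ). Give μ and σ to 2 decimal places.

μ = -52.01, σ = 41.55

For Normal(μ,σ), the p-quantile is μ + z_p·σ. Here z_{0.22} = -0.7722, z_{0.91} = 1.341.
So -84.1 = μ − 0.7722σ and 3.7 = μ + 1.341σ.
Subtracting: σ = (3.7 − -84.1)/(1.341 − (-0.7722)) = 41.55.
Then μ = -84.1 − (-0.7722)·41.55 = -52.01.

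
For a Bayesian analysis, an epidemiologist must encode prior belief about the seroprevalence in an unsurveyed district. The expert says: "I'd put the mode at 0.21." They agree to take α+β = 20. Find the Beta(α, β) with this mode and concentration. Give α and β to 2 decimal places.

α = 4.78, β = 15.22

For α,β > 1 the Beta mode is (α−1)/(α+β−2). With α+β = 20, the mode is (α−1)/18.
Set (α−1)/18 = 0.21 → α = 1 + 0.21·18 = 4.78.
β = 20 − α = 15.22.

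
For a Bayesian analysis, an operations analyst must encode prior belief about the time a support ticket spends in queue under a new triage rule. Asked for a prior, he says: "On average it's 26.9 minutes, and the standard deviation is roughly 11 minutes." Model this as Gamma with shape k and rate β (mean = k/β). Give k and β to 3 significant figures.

For Gamma(k, rate β): mean = k/β, variance = k/β², so CV = 1/√k.
CV = SD/mean = 11/26.9 = 0.4089, hence k = 1/CV² = 5.98.
Then β = k/mean = 5.98/26.9 = 0.222.

k ≈ 5.98, β ≈ 0.222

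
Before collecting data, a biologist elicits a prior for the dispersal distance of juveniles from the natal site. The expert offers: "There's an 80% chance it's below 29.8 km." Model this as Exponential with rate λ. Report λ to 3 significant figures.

P(T < 29.8) = 1 − e^(−λ·29.8) = 0.8, so λ = −ln(1−0.8)/29.8 = −ln(0.2)/29.8 = 0.054.

λ ≈ 0.054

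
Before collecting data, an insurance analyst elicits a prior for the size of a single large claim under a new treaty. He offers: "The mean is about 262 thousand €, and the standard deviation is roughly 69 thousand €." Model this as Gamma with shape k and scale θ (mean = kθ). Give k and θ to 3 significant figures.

k ≈ 14.4, θ ≈ 18.2

For Gamma(k, scale θ): mean = kθ, variance = kθ², so CV = 1/√k.
CV = SD/mean = 69/262 = 0.2634, hence k = 1/CV² = 14.4.
Then θ = mean/k = 262/14.4 = 18.2.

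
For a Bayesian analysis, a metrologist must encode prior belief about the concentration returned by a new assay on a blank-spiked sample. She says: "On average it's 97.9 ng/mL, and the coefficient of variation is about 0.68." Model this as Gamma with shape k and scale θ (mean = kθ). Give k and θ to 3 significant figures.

k ≈ 2.16, θ ≈ 45.3

For Gamma(k, scale θ): mean = kθ, variance = kθ², so CV = 1/√k.
CV = 0.68, hence k = 1/CV² = 2.16.
Then θ = mean/k = 97.9/2.16 = 45.3.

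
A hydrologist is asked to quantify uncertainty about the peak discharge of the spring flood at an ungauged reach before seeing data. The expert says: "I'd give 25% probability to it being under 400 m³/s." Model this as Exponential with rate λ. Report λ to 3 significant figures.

λ ≈ 0.000719

P(T < 400.0) = 1 − e^(−λ·400.0) = 0.25, so λ = −ln(1−0.25)/400.0 = −ln(0.75)/400.0 = 0.000719.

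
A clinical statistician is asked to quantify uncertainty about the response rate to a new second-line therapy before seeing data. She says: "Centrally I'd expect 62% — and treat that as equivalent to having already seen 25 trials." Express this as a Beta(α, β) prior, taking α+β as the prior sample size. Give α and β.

α = 15.5, β = 9.5

Under the effective-sample-size interpretation, Beta(α, β) has prior mean α/(α+β) and prior sample size α+β.
So α+β = 25 and α/(α+β) = 0.62, giving α = 0.62·25 = 15.5 and β = 25 − 15.5 = 9.5.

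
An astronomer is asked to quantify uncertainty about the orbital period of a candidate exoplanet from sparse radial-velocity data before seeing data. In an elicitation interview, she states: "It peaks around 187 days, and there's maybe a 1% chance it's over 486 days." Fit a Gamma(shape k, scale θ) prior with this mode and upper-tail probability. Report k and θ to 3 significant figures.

Gamma(k,θ) with k>1 has mode (k−1)θ, so θ = 187/(k−1).
Need P(X < 486) = 0.99 with θ tied to k this way. Start at k = 2, θ = 187: P(X<486) ≈ 0.732.
Too low — raise k to concentrate. Iterating converges to k ≈ 6.1.
Then θ = 187/(6.1−1) ≈ 36.7.

k ≈ 6.1, θ ≈ 36.7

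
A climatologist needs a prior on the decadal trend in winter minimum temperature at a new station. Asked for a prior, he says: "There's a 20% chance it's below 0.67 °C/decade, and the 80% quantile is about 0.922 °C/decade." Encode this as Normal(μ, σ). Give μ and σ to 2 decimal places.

μ = 0.80, σ = 0.15

The p-quantile of Normal(μ,σ) is μ + z_p·σ, with z_{0.2} = -0.8416 and z_{0.8} = 0.8416.
Eliminate σ: μ = (z₂·x₁ − z₁·x₂)/(z₂ − z₁) = (0.8416·0.67 − (-0.8416)·0.922)/1.683 = 0.80.
Then σ = (x₂ − x₁)/(z₂ − z₁) = (0.922 − 0.67)/1.683 = 0.15.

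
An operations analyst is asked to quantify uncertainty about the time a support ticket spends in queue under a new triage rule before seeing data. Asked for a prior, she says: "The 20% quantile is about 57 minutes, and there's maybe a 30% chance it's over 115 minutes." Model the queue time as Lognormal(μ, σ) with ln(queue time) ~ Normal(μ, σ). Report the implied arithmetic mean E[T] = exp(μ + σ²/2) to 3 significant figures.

E[T] ≈ 100 minutes

If T ~ Lognormal(μ,σ) then ln T ~ Normal(μ,σ), so the p-quantile of ln T is μ + z_p·σ.
ln(57) = 4.043 and ln(115) = 4.745; z_{0.2} = -0.8416, z_{0.7} = 0.5244.
σ = (4.745 − 4.043)/(0.5244 − (-0.8416)) = 0.514.
μ = 4.043 − (-0.8416)·0.514 = 4.475.
E[T] = exp(μ + σ²/2) = exp(4.475 + 0.1320) = 100 minutes.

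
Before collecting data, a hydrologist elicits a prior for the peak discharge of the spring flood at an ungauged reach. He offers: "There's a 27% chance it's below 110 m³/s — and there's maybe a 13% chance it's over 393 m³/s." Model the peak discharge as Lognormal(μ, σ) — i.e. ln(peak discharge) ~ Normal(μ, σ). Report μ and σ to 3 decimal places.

If T ~ Lognormal(μ,σ) then ln T ~ Normal(μ,σ), so the p-quantile of ln T is μ + z_p·σ.
ln(110) = 4.7 and ln(393) = 5.974; z_{0.27} = -0.6128, z_{0.87} = 1.126.
σ = (5.974 − 4.7)/(1.126 − (-0.6128)) = 0.732.
μ = 4.7 − (-0.6128)·0.732 = 5.149.

μ ≈ 5.149, σ ≈ 0.732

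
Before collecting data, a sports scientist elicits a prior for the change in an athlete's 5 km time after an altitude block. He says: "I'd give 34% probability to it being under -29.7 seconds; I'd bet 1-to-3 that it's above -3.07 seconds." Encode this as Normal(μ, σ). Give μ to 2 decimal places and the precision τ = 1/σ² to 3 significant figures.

μ = -19.59, τ = 0.00167

The p-quantile of Normal(μ,σ) is μ + z_p·σ, with z_{0.34} = -0.4125 and z_{0.75} = 0.6745.
Eliminate σ: μ = (z₂·x₁ − z₁·x₂)/(z₂ − z₁) = (0.6745·-29.7 − (-0.4125)·-3.07)/1.087 = -19.59.
Then σ = (x₂ − x₁)/(z₂ − z₁) = (-3.07 − -29.7)/1.087 = 24.50.
Precision τ = 1/σ² = 1/24.5² = 0.00167.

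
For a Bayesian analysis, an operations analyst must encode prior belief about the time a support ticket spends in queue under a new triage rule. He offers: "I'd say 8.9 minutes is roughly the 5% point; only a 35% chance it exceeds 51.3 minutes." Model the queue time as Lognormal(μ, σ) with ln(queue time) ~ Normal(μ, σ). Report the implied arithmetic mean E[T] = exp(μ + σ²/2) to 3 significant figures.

If T ~ Lognormal(μ,σ) then ln T ~ Normal(μ,σ), so the p-quantile of ln T is μ + z_p·σ.
ln(8.9) = 2.186 and ln(51.3) = 3.938; z_{0.05} = -1.645, z_{0.65} = 0.3853.
σ = (3.938 − 2.186)/(0.3853 − (-1.645)) = 0.863.
μ = 2.186 − (-1.645)·0.863 = 3.605.
E[T] = exp(μ + σ²/2) = exp(3.605 + 0.3722) = 53.4 minutes.

E[T] ≈ 53.4 minutes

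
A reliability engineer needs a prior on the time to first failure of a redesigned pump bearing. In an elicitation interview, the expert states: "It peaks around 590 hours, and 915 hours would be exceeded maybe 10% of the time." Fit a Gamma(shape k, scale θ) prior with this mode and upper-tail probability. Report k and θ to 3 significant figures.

k ≈ 10.7, θ ≈ 60.7

Gamma(k,θ) with k>1 has mode (k−1)θ, so θ = 590/(k−1).
Need P(X < 915) = 0.9 with θ tied to k this way. Start at k = 2, θ = 590: P(X<915) ≈ 0.459.
Too low — raise k to concentrate. Iterating converges to k ≈ 10.7.
Then θ = 590/(10.7−1) ≈ 60.7.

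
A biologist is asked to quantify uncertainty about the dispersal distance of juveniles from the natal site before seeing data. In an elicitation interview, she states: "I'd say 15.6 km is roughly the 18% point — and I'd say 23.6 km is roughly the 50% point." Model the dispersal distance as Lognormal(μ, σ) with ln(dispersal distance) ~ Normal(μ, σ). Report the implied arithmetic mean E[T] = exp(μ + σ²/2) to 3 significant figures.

If T ~ Lognormal(μ,σ) then ln T ~ Normal(μ,σ), so the p-quantile of ln T is μ + z_p·σ.
ln(15.6) = 2.747 and ln(23.6) = 3.161; z_{0.18} = -0.9154, z_{0.5} = 0.
σ = (3.161 − 2.747)/(0 − (-0.9154)) = 0.452.
μ = 2.747 − (-0.9154)·0.452 = 3.161.
E[T] = exp(μ + σ²/2) = exp(3.161 + 0.1023) = 26.1 km.

E[T] ≈ 26.1 km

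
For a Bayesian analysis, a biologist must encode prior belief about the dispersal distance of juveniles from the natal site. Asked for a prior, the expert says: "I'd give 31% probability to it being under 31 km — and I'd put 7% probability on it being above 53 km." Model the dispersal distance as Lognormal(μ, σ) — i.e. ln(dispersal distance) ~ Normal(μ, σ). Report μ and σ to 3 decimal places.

μ ≈ 3.569, σ ≈ 0.272

If T ~ Lognormal(μ,σ) then ln T ~ Normal(μ,σ), so the p-quantile of ln T is μ + z_p·σ.
ln(31) = 3.434 and ln(53) = 3.97; z_{0.31} = -0.4959, z_{0.93} = 1.476.
σ = (3.97 − 3.434)/(1.476 − (-0.4959)) = 0.272.
μ = 3.434 − (-0.4959)·0.272 = 3.569.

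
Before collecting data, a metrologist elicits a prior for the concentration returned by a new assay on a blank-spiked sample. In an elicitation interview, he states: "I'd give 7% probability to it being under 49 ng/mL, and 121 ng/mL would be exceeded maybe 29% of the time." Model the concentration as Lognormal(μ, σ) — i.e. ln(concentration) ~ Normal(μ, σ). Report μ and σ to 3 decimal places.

μ ≈ 4.549, σ ≈ 0.445

If T ~ Lognormal(μ,σ) then ln T ~ Normal(μ,σ), so the p-quantile of ln T is μ + z_p·σ.
ln(49) = 3.892 and ln(121) = 4.796; z_{0.07} = -1.476, z_{0.71} = 0.5534.
σ = (4.796 − 3.892)/(0.5534 − (-1.476)) = 0.445.
μ = 3.892 − (-1.476)·0.445 = 4.549.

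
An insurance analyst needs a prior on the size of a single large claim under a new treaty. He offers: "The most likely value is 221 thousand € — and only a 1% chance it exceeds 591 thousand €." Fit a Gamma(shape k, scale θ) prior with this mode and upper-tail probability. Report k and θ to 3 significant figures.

Gamma(k,θ) with k>1 has mode (k−1)θ, so θ = 221/(k−1).
Need P(X < 591) = 0.99 with θ tied to k this way. Start at k = 2, θ = 221: P(X<591) ≈ 0.747.
Too low — raise k to concentrate. Iterating converges to k ≈ 5.78.
Then θ = 221/(5.78−1) ≈ 46.2.

k ≈ 5.78, θ ≈ 46.2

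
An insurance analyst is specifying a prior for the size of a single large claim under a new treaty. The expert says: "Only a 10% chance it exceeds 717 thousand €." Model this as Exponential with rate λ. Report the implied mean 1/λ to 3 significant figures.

P(T > 717.0) = e^(−λ·717.0) = 0.1, so λ = −ln(0.1)/717.0 = 0.00321.
Mean = 1/λ = 311 thousand €.

mean ≈ 311 thousand €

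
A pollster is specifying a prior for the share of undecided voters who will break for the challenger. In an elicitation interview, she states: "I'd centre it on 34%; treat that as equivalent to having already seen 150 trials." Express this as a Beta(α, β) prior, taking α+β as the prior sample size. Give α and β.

Under the effective-sample-size interpretation, Beta(α, β) has prior mean α/(α+β) and prior sample size α+β.
So α+β = 150 and α/(α+β) = 0.34, giving α = 0.34·150 = 51 and β = 150 − 51 = 99.

α = 51, β = 99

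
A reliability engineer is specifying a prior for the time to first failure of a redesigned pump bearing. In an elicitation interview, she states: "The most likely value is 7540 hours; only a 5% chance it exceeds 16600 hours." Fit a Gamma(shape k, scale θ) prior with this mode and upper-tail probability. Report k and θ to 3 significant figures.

k ≈ 5.42, θ ≈ 1710

Gamma(k,θ) with k>1 has mode (k−1)θ, so θ = 7540/(k−1).
Need P(X < 16600) = 0.95 with θ tied to k this way. Start at k = 2, θ = 7540: P(X<16600) ≈ 0.646.
Too low — raise k to concentrate. Iterating converges to k ≈ 5.42.
Then θ = 7540/(5.42−1) ≈ 1710.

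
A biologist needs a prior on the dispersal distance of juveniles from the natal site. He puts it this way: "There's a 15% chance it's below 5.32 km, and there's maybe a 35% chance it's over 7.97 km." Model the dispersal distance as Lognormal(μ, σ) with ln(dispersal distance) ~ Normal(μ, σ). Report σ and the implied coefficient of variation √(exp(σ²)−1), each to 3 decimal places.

If T ~ Lognormal(μ,σ) then ln T ~ Normal(μ,σ), so the p-quantile of ln T is μ + z_p·σ.
ln(5.32) = 1.671 and ln(7.97) = 2.076; z_{0.15} = -1.036, z_{0.65} = 0.3853.
σ = (2.076 − 1.671)/(0.3853 − (-1.036)) = 0.284.
μ = 1.671 − (-1.036)·0.284 = 1.966.
CV = √(exp(σ²)−1) = √(exp(0.0808)−1) = 0.290.

σ ≈ 0.284, CV ≈ 0.290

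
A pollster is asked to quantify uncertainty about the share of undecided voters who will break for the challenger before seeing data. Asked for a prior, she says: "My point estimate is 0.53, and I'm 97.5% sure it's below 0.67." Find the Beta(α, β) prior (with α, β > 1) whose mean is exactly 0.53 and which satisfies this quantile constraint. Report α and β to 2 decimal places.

α ≈ 24.66, β ≈ 21.87

With mean 0.53 fixed, write α = 0.53s, β = 0.47s where s = α+β.
Need P(θ < 0.67) = 0.975 under Beta(0.53s, 0.47s). Normal approximation: (q−m)/√(m(1−m)/s) ≈ z_{0.975} = 1.96, so s ≈ 0.53·0.47·(1.96)²/(0.67−0.53)² = 48.8.
At s = 48.8: P(θ<0.67) ≈ 0.978. Adjusting to match 0.975 gives s ≈ 46.52.
So α = 0.53·46.52 ≈ 24.66, β = 0.47·46.52 ≈ 21.87.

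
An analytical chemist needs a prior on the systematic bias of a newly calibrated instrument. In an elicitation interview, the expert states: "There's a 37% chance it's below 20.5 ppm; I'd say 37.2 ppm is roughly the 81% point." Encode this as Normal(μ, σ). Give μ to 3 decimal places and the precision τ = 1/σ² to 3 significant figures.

For Normal(μ,σ), the p-quantile is μ + z_p·σ. Here z_{0.37} = -0.3319, z_{0.81} = 0.8779.
So 20.5 = μ − 0.3319σ and 37.2 = μ + 0.8779σ.
Subtracting: σ = (37.2 − 20.5)/(0.8779 − (-0.3319)) = 13.805.
Then μ = 20.5 − (-0.3319)·13.805 = 25.081.
Precision τ = 1/σ² = 1/13.8² = 0.00525.

μ = 25.081, τ = 0.00525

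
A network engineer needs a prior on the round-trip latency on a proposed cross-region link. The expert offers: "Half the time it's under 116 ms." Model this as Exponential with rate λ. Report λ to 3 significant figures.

λ ≈ 0.00598

Exponential median = ln 2 / λ, so λ = ln 2 / 116.0 = 0.00598.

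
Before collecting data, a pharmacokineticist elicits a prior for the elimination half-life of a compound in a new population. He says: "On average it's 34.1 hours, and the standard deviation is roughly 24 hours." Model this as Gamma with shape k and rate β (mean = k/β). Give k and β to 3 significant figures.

For Gamma(k, rate β): mean = k/β, variance = k/β², so CV = 1/√k.
CV = SD/mean = 24/34.1 = 0.7038, hence k = 1/CV² = 2.02.
Then β = k/mean = 2.02/34.1 = 0.0592.

k ≈ 2.02, β ≈ 0.0592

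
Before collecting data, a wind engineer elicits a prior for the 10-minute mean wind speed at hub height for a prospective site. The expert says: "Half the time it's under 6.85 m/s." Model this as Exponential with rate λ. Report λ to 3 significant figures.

Exponential median = ln 2 / λ, so λ = ln 2 / 6.85 = 0.101.

λ ≈ 0.101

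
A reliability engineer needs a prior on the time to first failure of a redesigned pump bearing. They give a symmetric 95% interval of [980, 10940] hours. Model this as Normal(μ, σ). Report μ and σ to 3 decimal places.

A symmetric 95% interval runs μ ± z·σ with z = 1.96.
Half-width = 4980, so σ = 4980/1.96 = 2540.863.
μ is the interval midpoint, 5960.000.

μ = 5960.000, σ = 2540.863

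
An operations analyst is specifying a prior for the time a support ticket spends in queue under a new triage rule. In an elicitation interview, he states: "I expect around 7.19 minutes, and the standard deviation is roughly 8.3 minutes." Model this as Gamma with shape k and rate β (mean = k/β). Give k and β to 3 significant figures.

For Gamma(k, rate β): mean = k/β, variance = k/β², so CV = 1/√k.
CV = SD/mean = 8.3/7.19 = 1.154, hence k = 1/CV² = 0.75.
Then β = k/mean = 0.75/7.19 = 0.104.

k ≈ 0.75, β ≈ 0.104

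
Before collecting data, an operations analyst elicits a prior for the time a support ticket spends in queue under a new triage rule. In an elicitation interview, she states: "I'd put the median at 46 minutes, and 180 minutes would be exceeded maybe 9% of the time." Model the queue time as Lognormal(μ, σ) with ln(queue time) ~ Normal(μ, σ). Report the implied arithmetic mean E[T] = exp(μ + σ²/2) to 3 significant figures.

If T ~ Lognormal(μ,σ) then ln T ~ Normal(μ,σ), so the p-quantile of ln T is μ + z_p·σ.
ln(46) = 3.829 and ln(180) = 5.193; z_{0.5} = 0, z_{0.91} = 1.341.
σ = (5.193 − 3.829)/(1.341 − (0)) = 1.018.
μ = 3.829 − (0)·1.018 = 3.829.
E[T] = exp(μ + σ²/2) = exp(3.829 + 0.5177) = 77.2 minutes.

E[T] ≈ 77.2 minutes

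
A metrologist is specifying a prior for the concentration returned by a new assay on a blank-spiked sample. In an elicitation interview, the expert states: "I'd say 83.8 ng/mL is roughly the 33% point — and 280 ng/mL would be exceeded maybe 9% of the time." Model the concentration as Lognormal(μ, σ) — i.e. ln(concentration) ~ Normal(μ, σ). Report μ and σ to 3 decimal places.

μ ≈ 4.726, σ ≈ 0.677

If T ~ Lognormal(μ,σ) then ln T ~ Normal(μ,σ), so the p-quantile of ln T is μ + z_p·σ.
ln(83.8) = 4.428 and ln(280) = 5.635; z_{0.33} = -0.4399, z_{0.91} = 1.341.
σ = (5.635 − 4.428)/(1.341 − (-0.4399)) = 0.677.
μ = 4.428 − (-0.4399)·0.677 = 4.726.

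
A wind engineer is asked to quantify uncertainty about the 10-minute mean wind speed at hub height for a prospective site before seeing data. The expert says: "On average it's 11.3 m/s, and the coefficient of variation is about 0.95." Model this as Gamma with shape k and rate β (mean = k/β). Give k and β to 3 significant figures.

For Gamma(k, rate β): mean = k/β, variance = k/β², so CV = 1/√k.
CV = 0.95, hence k = 1/CV² = 1.11.
Then β = k/mean = 1.11/11.3 = 0.0981.

k ≈ 1.11, β ≈ 0.0981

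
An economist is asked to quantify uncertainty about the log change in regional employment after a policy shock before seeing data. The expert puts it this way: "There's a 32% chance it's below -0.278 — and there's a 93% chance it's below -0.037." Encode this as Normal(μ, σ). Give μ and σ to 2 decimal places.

The p-quantile of Normal(μ,σ) is μ + z_p·σ, with z_{0.32} = -0.4677 and z_{0.93} = 1.476.
Eliminate σ: μ = (z₂·x₁ − z₁·x₂)/(z₂ − z₁) = (1.476·-0.278 − (-0.4677)·-0.037)/1.943 = -0.22.
Then σ = (x₂ − x₁)/(z₂ − z₁) = (-0.037 − -0.278)/1.943 = 0.12.

μ = -0.22, σ = 0.12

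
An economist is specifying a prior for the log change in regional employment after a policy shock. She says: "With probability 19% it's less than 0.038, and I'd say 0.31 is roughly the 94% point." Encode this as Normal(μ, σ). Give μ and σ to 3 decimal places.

For Normal(μ,σ), the p-quantile is μ + z_p·σ. Here z_{0.19} = -0.8779, z_{0.94} = 1.555.
So 0.038 = μ − 0.8779σ and 0.31 = μ + 1.555σ.
Subtracting: σ = (0.31 − 0.038)/(1.555 − (-0.8779)) = 0.112.
Then μ = 0.038 − (-0.8779)·0.112 = 0.136.

μ = 0.136, σ = 0.112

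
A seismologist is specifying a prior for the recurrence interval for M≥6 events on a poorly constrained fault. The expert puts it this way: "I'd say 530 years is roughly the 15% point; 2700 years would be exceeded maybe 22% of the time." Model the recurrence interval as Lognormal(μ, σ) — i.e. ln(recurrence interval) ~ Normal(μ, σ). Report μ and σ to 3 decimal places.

μ ≈ 7.206, σ ≈ 0.900

If T ~ Lognormal(μ,σ) then ln T ~ Normal(μ,σ), so the p-quantile of ln T is μ + z_p·σ.
ln(530) = 6.273 and ln(2700) = 7.901; z_{0.15} = -1.036, z_{0.78} = 0.7722.
σ = (7.901 − 6.273)/(0.7722 − (-1.036)) = 0.900.
μ = 6.273 − (-1.036)·0.900 = 7.206.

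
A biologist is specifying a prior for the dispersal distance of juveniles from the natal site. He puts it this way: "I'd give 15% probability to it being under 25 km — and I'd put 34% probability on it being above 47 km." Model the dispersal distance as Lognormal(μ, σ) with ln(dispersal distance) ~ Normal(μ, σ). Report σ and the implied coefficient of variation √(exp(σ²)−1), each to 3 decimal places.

If T ~ Lognormal(μ,σ) then ln T ~ Normal(μ,σ), so the p-quantile of ln T is μ + z_p·σ.
ln(25) = 3.219 and ln(47) = 3.85; z_{0.15} = -1.036, z_{0.66} = 0.4125.
σ = (3.85 − 3.219)/(0.4125 − (-1.036)) = 0.436.
μ = 3.219 − (-1.036)·0.436 = 3.670.
CV = √(exp(σ²)−1) = √(exp(0.1898)−1) = 0.457.

σ ≈ 0.436, CV ≈ 0.457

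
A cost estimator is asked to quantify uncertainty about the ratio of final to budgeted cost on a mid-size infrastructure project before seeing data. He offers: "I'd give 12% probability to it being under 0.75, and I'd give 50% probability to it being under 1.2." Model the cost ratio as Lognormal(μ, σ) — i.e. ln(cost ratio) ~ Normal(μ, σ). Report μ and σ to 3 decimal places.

μ ≈ 0.182, σ ≈ 0.400

If T ~ Lognormal(μ,σ) then ln T ~ Normal(μ,σ), so the p-quantile of ln T is μ + z_p·σ.
ln(0.75) = -0.2877 and ln(1.2) = 0.1823; z_{0.12} = -1.175, z_{0.5} = 0.
σ = (0.1823 − -0.2877)/(0 − (-1.175)) = 0.400.
μ = -0.2877 − (-1.175)·0.400 = 0.182.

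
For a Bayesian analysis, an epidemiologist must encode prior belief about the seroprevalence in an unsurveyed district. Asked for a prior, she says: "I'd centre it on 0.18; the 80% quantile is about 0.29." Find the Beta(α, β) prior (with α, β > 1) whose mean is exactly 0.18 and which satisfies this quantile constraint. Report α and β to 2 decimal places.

α ≈ 1.19, β ≈ 5.40

With mean 0.18 fixed, write α = 0.18s, β = 0.82s where s = α+β.
Need P(θ < 0.29) = 0.8 under Beta(0.18s, 0.82s). Normal approximation: (q−m)/√(m(1−m)/s) ≈ z_{0.8} = 0.842, so s ≈ 0.18·0.82·(0.842)²/(0.29−0.18)² = 8.6.
At s = 8.6: P(θ<0.29) ≈ 0.819. Adjusting to match 0.8 gives s ≈ 6.58.
So α = 0.18·6.58 ≈ 1.19, β = 0.82·6.58 ≈ 5.40.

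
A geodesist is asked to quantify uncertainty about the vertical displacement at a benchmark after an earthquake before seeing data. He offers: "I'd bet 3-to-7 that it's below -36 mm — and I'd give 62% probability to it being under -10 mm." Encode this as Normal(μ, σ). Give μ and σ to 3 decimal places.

The p-quantile of Normal(μ,σ) is μ + z_p·σ, with z_{0.3} = -0.5244 and z_{0.62} = 0.3055.
Eliminate σ: μ = (z₂·x₁ − z₁·x₂)/(z₂ − z₁) = (0.3055·-36 − (-0.5244)·-10)/0.8299 = -19.571.
Then σ = (x₂ − x₁)/(z₂ − z₁) = (-10 − -36)/0.8299 = 31.330.

μ = -19.571, σ = 31.330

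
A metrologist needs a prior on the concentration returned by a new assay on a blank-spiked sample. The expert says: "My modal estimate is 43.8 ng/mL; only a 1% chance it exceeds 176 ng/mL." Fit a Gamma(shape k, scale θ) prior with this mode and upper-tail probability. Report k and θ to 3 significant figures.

Gamma(k,θ) with k>1 has mode (k−1)θ, so θ = 43.8/(k−1).
Need P(X < 176) = 0.99 with θ tied to k this way. Start at k = 2, θ = 43.8: P(X<176) ≈ 0.910.
Too low — raise k to concentrate. Iterating converges to k ≈ 3.16.
Then θ = 43.8/(3.16−1) ≈ 20.3.

k ≈ 3.16, θ ≈ 20.3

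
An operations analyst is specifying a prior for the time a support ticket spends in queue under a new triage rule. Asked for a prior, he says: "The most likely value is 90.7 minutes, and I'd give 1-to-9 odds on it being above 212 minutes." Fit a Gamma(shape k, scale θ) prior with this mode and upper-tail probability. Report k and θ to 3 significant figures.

Gamma(k,θ) with k>1 has mode (k−1)θ, so θ = 90.7/(k−1).
Need P(X < 212) = 0.9 with θ tied to k this way. Start at k = 2, θ = 90.7: P(X<212) ≈ 0.678.
Too low — raise k to concentrate. Iterating converges to k ≈ 3.67.
Then θ = 90.7/(3.67−1) ≈ 34.

k ≈ 3.67, θ ≈ 34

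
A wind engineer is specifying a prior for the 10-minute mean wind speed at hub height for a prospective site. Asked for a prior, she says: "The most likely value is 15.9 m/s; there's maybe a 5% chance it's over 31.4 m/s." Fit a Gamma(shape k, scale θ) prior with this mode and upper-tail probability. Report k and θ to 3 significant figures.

k ≈ 6.99, θ ≈ 2.65

Gamma(k,θ) with k>1 has mode (k−1)θ, so θ = 15.9/(k−1).
Need P(X < 31.4) = 0.95 with θ tied to k this way. Start at k = 2, θ = 15.9: P(X<31.4) ≈ 0.587.
Too low — raise k to concentrate. Iterating converges to k ≈ 6.99.
Then θ = 15.9/(6.99−1) ≈ 2.65.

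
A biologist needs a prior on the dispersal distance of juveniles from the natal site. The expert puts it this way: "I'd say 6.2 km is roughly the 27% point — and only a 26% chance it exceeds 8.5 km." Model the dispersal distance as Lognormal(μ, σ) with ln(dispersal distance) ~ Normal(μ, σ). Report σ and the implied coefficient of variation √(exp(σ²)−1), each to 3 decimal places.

If T ~ Lognormal(μ,σ) then ln T ~ Normal(μ,σ), so the p-quantile of ln T is μ + z_p·σ.
ln(6.2) = 1.825 and ln(8.5) = 2.14; z_{0.27} = -0.6128, z_{0.74} = 0.6433.
σ = (2.14 − 1.825)/(0.6433 − (-0.6128)) = 0.251.
μ = 1.825 − (-0.6128)·0.251 = 1.978.
CV = √(exp(σ²)−1) = √(exp(0.0631)−1) = 0.255.

σ ≈ 0.251, CV ≈ 0.255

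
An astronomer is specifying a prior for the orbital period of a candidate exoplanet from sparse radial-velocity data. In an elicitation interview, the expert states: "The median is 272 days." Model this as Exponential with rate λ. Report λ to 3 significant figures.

Exponential median = ln 2 / λ, so λ = ln 2 / 272.0 = 0.00255.

λ ≈ 0.00255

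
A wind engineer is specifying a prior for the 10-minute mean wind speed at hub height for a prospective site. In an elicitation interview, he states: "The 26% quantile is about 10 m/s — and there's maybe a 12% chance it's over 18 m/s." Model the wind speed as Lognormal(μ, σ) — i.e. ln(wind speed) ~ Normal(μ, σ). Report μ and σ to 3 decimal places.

μ ≈ 2.511, σ ≈ 0.323

If T ~ Lognormal(μ,σ) then ln T ~ Normal(μ,σ), so the p-quantile of ln T is μ + z_p·σ.
ln(10) = 2.303 and ln(18) = 2.89; z_{0.26} = -0.6433, z_{0.88} = 1.175.
σ = (2.89 − 2.303)/(1.175 − (-0.6433)) = 0.323.
μ = 2.303 − (-0.6433)·0.323 = 2.511.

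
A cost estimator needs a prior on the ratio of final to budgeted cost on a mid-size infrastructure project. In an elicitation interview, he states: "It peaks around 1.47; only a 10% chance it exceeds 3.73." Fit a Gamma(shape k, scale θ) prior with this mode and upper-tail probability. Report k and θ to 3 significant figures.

k ≈ 3.21, θ ≈ 0.664

Gamma(k,θ) with k>1 has mode (k−1)θ, so θ = 1.47/(k−1).
Need P(X < 3.73) = 0.9 with θ tied to k this way. Start at k = 2, θ = 1.47: P(X<3.73) ≈ 0.720.
Too low — raise k to concentrate. Iterating converges to k ≈ 3.21.
Then θ = 1.47/(3.21−1) ≈ 0.664.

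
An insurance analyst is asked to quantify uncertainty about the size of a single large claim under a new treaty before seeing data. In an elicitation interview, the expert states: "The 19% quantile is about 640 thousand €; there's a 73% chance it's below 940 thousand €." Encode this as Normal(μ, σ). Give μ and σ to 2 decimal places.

The p-quantile of Normal(μ,σ) is μ + z_p·σ, with z_{0.19} = -0.8779 and z_{0.73} = 0.6128.
Eliminate σ: μ = (z₂·x₁ − z₁·x₂)/(z₂ − z₁) = (0.6128·640 − (-0.8779)·940)/1.491 = 816.67.
Then σ = (x₂ − x₁)/(z₂ − z₁) = (940 − 640)/1.491 = 201.25.

μ = 816.67, σ = 201.25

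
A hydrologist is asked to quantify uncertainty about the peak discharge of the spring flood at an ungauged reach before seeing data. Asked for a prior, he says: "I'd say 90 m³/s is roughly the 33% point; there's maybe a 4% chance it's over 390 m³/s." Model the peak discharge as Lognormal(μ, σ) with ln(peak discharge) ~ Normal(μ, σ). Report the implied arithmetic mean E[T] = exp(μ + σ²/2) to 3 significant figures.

E[T] ≈ 151 m³/s

If T ~ Lognormal(μ,σ) then ln T ~ Normal(μ,σ), so the p-quantile of ln T is μ + z_p·σ.
ln(90) = 4.5 and ln(390) = 5.966; z_{0.33} = -0.4399, z_{0.96} = 1.751.
σ = (5.966 − 4.5)/(1.751 − (-0.4399)) = 0.669.
μ = 4.5 − (-0.4399)·0.669 = 4.794.
E[T] = exp(μ + σ²/2) = exp(4.794 + 0.2240) = 151 m³/s.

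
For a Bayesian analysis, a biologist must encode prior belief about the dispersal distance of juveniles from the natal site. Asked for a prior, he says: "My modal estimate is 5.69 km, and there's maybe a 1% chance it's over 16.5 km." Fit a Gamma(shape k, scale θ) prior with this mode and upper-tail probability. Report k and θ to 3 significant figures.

Gamma(k,θ) with k>1 has mode (k−1)θ, so θ = 5.69/(k−1).
Need P(X < 16.5) = 0.99 with θ tied to k this way. Start at k = 2, θ = 5.69: P(X<16.5) ≈ 0.785.
Too low — raise k to concentrate. Iterating converges to k ≈ 5.
Then θ = 5.69/(5−1) ≈ 1.42.

k ≈ 5, θ ≈ 1.42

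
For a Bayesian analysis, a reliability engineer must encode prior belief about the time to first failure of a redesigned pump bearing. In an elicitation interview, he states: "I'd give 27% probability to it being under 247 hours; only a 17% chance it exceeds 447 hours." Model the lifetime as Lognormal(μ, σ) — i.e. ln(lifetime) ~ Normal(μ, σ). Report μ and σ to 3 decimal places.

If T ~ Lognormal(μ,σ) then ln T ~ Normal(μ,σ), so the p-quantile of ln T is μ + z_p·σ.
ln(247) = 5.509 and ln(447) = 6.103; z_{0.27} = -0.6128, z_{0.83} = 0.9542.
σ = (6.103 − 5.509)/(0.9542 − (-0.6128)) = 0.379.
μ = 5.509 − (-0.6128)·0.379 = 5.741.

μ ≈ 5.741, σ ≈ 0.379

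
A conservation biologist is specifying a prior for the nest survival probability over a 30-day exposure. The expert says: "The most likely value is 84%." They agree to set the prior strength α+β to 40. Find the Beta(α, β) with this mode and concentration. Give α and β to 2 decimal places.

α = 32.92, β = 7.08

For α,β > 1 the Beta mode is (α−1)/(α+β−2). With α+β = 40, the mode is (α−1)/38.
Set (α−1)/38 = 0.84 → α = 1 + 0.84·38 = 32.92.
β = 40 − α = 7.08.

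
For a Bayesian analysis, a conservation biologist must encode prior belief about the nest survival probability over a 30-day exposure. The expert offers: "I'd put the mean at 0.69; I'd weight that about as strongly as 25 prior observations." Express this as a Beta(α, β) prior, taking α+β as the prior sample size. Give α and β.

α = 17.25, β = 7.75

Under the effective-sample-size interpretation, Beta(α, β) has prior mean α/(α+β) and prior sample size α+β.
So α+β = 25 and α/(α+β) = 0.69, giving α = 0.69·25 = 17.25 and β = 25 − 17.25 = 7.75.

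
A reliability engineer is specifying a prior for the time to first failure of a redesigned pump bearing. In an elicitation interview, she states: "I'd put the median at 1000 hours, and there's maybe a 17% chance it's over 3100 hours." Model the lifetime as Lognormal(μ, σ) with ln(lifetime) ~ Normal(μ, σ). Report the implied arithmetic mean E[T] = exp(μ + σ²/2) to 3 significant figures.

E[T] ≈ 2020 hours

If T ~ Lognormal(μ,σ) then ln T ~ Normal(μ,σ), so the p-quantile of ln T is μ + z_p·σ.
ln(1000) = 6.908 and ln(3100) = 8.039; z_{0.5} = 0, z_{0.83} = 0.9542.
σ = (8.039 − 6.908)/(0.9542 − (0)) = 1.186.
μ = 6.908 − (0)·1.186 = 6.908.
E[T] = exp(μ + σ²/2) = exp(6.908 + 0.7030) = 2020 hours.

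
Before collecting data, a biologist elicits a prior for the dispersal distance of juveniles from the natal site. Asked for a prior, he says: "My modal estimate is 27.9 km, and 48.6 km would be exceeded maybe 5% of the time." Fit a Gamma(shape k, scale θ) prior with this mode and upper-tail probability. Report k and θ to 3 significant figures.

Gamma(k,θ) with k>1 has mode (k−1)θ, so θ = 27.9/(k−1).
Need P(X < 48.6) = 0.95 with θ tied to k this way. Start at k = 2, θ = 27.9: P(X<48.6) ≈ 0.520.
Too low — raise k to concentrate. Iterating converges to k ≈ 10.1.
Then θ = 27.9/(10.1−1) ≈ 3.08.

k ≈ 10.1, θ ≈ 3.08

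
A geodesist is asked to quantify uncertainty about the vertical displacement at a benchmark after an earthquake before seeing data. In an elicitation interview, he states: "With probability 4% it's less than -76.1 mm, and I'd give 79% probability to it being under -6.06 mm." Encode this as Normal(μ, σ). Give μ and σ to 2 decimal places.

For Normal(μ,σ), the p-quantile is μ + z_p·σ. Here z_{0.04} = -1.751, z_{0.79} = 0.8064.
So -76.1 = μ − 1.751σ and -6.06 = μ + 0.8064σ.
Subtracting: σ = (-6.06 − -76.1)/(0.8064 − (-1.751)) = 27.39.
Then μ = -76.1 − (-1.751)·27.39 = -28.15.

μ = -28.15, σ = 27.39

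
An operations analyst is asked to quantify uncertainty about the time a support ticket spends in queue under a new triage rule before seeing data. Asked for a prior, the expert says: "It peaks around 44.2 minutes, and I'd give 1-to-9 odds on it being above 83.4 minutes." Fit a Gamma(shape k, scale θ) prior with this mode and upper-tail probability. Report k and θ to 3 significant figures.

Gamma(k,θ) with k>1 has mode (k−1)θ, so θ = 44.2/(k−1).
Need P(X < 83.4) = 0.9 with θ tied to k this way. Start at k = 2, θ = 44.2: P(X<83.4) ≈ 0.563.
Too low — raise k to concentrate. Iterating converges to k ≈ 5.74.
Then θ = 44.2/(5.74−1) ≈ 9.32.

k ≈ 5.74, θ ≈ 9.32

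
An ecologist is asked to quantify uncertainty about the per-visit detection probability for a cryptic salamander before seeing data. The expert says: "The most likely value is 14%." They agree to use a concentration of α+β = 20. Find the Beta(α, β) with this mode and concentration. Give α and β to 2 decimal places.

For α,β > 1 the Beta mode is (α−1)/(α+β−2). With α+β = 20, the mode is (α−1)/18.
Set (α−1)/18 = 0.14 → α = 1 + 0.14·18 = 3.52.
β = 20 − α = 16.48.

α = 3.52, β = 16.48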